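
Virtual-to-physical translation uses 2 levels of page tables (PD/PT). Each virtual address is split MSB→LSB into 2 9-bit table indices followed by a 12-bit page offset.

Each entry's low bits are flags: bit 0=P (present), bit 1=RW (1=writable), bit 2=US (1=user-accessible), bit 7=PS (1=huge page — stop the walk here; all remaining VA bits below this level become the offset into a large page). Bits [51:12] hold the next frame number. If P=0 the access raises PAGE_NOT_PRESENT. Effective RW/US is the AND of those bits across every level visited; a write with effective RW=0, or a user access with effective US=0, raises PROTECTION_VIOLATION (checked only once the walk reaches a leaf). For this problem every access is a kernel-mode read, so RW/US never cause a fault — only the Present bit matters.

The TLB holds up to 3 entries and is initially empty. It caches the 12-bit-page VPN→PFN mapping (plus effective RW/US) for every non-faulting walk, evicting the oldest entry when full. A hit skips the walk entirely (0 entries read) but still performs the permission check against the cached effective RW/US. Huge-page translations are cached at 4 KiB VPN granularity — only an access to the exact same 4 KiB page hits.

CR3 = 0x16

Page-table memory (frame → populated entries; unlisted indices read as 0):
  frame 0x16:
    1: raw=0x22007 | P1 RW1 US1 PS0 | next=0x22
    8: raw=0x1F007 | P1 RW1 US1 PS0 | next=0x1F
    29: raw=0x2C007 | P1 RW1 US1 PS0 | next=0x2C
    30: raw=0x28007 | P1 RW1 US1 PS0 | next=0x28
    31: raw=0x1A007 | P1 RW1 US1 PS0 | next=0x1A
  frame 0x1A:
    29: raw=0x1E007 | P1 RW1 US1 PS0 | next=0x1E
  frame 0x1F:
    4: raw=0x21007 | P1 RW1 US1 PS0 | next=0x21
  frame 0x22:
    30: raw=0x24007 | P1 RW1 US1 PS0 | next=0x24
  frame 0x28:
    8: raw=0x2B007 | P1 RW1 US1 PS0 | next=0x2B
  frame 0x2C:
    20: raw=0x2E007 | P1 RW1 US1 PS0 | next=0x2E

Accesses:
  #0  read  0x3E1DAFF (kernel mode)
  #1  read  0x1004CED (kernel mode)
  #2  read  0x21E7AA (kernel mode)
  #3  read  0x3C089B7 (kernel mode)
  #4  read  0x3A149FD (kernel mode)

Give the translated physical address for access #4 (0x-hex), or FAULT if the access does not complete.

Walk each access:
#0 VA=0x3E1DAFF (r,kernel):
  [0] read 0x16 idx=31: raw=0x1A007 flags P=1 W=1 U=1 S=0
  [1] read 0x1A idx=29: raw=0x1E007 flags P=1 W=1 U=1 S=0
  ✓ 0x1EAFF  — 2 lookups
#1 VA=0x1004CED (r,kernel):
  [0] read 0x16 idx=8: raw=0x1F007 flags P=1 W=1 U=1 S=0
  [1] read 0x1F idx=4: raw=0x21007 flags P=1 W=1 U=1 S=0
  ✓ 0x21CED  — 2 lookups
#2 VA=0x21E7AA (r,kernel):
  [0] read 0x16 idx=1: raw=0x22007 flags P=1 W=1 U=1 S=0
  [1] read 0x22 idx=30: raw=0x24007 flags P=1 W=1 U=1 S=0
  ✓ 0x247AA  — 2 lookups
#3 VA=0x3C089B7 (r,kernel):
  [0] read 0x16 idx=30: raw=0x28007 flags P=1 W=1 U=1 S=0
  [1] read 0x28 idx=8: raw=0x2B007 flags P=1 W=1 U=1 S=0
  ✓ 0x2B9B7  — 2 lookups
#4 VA=0x3A149FD (r,kernel):
  [0] read 0x16 idx=29: raw=0x2C007 flags P=1 W=1 U=1 S=0
  [1] read 0x2C idx=20: raw=0x2E007 flags P=1 W=1 U=1 S=0
  ✓ 0x2E9FD  — 2 lookups

Access #4 PA: 0x2E9FD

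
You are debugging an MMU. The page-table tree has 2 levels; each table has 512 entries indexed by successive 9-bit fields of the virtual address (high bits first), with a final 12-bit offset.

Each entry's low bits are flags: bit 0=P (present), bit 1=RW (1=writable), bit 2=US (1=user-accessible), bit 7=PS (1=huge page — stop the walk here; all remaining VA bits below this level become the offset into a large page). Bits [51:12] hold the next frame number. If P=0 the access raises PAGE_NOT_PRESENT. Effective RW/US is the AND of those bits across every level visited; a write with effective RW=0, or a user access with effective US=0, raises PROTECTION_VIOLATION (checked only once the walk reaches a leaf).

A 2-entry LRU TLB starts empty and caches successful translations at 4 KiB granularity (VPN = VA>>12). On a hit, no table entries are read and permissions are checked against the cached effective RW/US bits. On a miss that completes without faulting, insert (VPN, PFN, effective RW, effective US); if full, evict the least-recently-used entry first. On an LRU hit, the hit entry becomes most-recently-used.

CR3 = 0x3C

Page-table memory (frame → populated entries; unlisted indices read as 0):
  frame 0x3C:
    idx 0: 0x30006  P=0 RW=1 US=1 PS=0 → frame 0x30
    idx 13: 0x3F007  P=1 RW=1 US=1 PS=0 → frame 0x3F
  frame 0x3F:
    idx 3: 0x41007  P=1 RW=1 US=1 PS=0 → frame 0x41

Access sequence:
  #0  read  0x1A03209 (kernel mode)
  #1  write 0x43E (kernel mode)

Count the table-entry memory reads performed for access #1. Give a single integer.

Walk each access:
#0 VA=0x1A03209 (r,kernel):
  L0: frame=0x3C idx=13 entry=0x3F007 [P=1 RW=1 US=1 PS=0]
  L1: frame=0x3F idx=3 entry=0x41007 [P=1 RW=1 US=1 PS=0]
  ⇒ phys 0x41209  [2 reads]
#1 VA=0x43E (w,kernel):
  L0: frame=0x3C idx=0 entry=0x30006 [P=0 RW=1 US=1 PS=0]
  ⇒ fault: PAGE_NOT_PRESENT  — 1 lookups

Entries read for #1: 1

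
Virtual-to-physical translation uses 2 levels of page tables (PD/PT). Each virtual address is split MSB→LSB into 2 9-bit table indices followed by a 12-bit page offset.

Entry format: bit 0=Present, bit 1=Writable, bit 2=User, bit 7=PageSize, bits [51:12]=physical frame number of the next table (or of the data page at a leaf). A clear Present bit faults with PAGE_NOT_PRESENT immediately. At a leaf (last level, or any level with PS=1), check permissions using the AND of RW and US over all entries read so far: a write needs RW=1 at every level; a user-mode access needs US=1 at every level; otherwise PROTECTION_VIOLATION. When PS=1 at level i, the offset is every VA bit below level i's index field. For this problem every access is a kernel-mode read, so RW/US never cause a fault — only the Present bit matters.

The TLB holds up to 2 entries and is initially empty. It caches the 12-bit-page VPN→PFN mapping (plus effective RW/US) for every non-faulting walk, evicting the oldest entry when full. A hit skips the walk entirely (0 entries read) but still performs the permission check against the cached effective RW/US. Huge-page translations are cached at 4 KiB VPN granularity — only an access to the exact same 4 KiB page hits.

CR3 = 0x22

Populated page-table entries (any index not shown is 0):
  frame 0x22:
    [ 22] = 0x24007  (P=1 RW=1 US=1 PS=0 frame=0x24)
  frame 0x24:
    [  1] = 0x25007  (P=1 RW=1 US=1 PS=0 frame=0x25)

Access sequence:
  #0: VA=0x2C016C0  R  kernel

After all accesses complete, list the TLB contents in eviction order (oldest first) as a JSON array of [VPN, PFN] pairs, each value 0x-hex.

Per-access translation:
#0 VA=0x2C016C0 (r,kernel):
  L0 @0x22[22] → 0x24007  P=1,RW=1,US=1,PS=0
  L1 @0x24[1] → 0x25007  P=1,RW=1,US=1,PS=0
  ✓ 0x256C0  — 2 lookups

TLB: [["0x2C01", "0x25"]]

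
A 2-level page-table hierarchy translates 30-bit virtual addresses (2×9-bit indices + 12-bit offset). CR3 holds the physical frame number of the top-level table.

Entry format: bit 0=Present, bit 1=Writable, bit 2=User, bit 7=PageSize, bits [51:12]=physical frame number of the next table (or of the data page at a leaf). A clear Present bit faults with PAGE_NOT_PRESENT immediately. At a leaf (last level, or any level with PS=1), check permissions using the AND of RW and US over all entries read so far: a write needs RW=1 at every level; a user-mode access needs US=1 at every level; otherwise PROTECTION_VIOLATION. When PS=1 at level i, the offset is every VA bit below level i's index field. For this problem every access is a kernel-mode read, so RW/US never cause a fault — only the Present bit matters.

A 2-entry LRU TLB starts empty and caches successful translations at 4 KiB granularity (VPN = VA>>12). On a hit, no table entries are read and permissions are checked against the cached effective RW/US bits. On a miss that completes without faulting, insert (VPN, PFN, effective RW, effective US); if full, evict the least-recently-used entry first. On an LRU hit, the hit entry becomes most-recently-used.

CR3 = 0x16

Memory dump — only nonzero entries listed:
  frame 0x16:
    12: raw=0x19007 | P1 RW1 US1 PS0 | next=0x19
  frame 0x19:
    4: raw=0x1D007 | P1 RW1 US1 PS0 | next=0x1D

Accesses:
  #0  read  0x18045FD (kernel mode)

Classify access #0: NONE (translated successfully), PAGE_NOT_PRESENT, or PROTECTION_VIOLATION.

Walk each access:
#0 VA=0x18045FD (r,kernel):
  lvl0: tbl 0x16, slot 12 ⇒ 0x19007 (P1/RW1/US1/PS0)
  lvl1: tbl 0x19, slot 4 ⇒ 0x1D007 (P1/RW1/US1/PS0)
  ⇒ phys 0x1D5FD  [2 reads]

Access #0 fault: NONE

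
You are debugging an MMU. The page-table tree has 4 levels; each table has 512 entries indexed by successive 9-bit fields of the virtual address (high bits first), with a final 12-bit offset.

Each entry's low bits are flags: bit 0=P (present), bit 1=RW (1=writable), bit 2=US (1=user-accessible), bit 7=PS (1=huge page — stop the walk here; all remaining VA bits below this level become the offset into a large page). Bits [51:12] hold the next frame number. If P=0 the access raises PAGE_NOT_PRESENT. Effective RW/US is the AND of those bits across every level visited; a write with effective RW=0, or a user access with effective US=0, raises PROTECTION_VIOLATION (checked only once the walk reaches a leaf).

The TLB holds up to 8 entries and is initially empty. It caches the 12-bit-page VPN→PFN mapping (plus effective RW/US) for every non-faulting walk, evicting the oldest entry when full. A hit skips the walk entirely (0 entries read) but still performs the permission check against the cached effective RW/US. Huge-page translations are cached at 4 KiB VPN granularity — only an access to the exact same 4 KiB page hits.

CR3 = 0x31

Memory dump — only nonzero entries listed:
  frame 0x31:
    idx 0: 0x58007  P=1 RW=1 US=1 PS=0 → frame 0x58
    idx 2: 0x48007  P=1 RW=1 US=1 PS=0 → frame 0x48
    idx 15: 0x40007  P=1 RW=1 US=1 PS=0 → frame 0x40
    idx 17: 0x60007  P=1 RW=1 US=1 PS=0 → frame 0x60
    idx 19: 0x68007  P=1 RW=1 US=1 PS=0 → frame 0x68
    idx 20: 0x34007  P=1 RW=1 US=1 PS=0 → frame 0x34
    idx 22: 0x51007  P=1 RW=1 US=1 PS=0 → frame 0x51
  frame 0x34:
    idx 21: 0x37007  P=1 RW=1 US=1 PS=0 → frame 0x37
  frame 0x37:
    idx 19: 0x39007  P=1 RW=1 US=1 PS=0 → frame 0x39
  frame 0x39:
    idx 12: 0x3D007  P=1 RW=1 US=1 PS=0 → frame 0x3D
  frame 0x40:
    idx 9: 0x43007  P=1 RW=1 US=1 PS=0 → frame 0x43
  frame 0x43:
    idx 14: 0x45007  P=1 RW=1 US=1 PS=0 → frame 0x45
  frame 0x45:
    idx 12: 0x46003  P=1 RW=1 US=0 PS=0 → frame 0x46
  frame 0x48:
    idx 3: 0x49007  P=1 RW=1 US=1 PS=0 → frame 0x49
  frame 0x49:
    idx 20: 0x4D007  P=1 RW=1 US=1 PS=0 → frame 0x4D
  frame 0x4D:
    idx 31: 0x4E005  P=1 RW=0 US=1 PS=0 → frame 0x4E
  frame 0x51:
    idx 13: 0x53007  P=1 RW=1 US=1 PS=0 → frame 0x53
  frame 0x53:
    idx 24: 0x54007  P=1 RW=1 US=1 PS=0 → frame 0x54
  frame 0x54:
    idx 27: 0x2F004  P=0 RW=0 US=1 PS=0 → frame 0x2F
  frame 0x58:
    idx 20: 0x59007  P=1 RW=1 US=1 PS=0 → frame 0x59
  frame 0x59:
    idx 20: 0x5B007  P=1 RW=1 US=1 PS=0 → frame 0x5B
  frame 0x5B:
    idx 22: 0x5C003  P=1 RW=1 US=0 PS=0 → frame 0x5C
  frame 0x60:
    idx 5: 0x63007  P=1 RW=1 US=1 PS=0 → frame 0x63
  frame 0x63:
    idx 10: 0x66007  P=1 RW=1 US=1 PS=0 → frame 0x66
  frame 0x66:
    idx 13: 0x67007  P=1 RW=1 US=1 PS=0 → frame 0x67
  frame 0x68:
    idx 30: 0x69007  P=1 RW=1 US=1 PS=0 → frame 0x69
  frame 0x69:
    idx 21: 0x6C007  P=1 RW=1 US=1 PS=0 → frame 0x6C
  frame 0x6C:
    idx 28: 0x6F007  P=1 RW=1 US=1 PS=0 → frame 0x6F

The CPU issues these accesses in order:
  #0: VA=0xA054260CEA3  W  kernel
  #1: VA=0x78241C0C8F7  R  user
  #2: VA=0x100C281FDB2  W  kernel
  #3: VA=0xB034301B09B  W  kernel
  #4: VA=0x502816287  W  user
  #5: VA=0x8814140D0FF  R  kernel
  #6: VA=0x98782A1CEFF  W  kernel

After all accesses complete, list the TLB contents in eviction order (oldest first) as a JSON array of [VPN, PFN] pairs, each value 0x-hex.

Walk each access:
#0 VA=0xA054260CEA3 (w,kernel):
  lvl0: tbl 0x31, slot 20 ⇒ 0x34007 (P1/RW1/US1/PS0)
  lvl1: tbl 0x34, slot 21 ⇒ 0x37007 (P1/RW1/US1/PS0)
  lvl2: tbl 0x37, slot 19 ⇒ 0x39007 (P1/RW1/US1/PS0)
  lvl3: tbl 0x39, slot 12 ⇒ 0x3D007 (P1/RW1/US1/PS0)
  ⇒ phys 0x3DEA3  [4 reads]
#1 VA=0x78241C0C8F7 (r,user):
  lvl0: tbl 0x31, slot 15 ⇒ 0x40007 (P1/RW1/US1/PS0)
  lvl1: tbl 0x40, slot 9 ⇒ 0x43007 (P1/RW1/US1/PS0)
  lvl2: tbl 0x43, slot 14 ⇒ 0x45007 (P1/RW1/US1/PS0)
  lvl3: tbl 0x45, slot 12 ⇒ 0x46003 (P1/RW1/US0/PS0)
  ✗ PROTECTION_VIOLATION  [4 reads]
#2 VA=0x100C281FDB2 (w,kernel):
  lvl0: tbl 0x31, slot 2 ⇒ 0x48007 (P1/RW1/US1/PS0)
  lvl1: tbl 0x48, slot 3 ⇒ 0x49007 (P1/RW1/US1/PS0)
  lvl2: tbl 0x49, slot 20 ⇒ 0x4D007 (P1/RW1/US1/PS0)
  lvl3: tbl 0x4D, slot 31 ⇒ 0x4E005 (P1/RW0/US1/PS0)
  ✗ PROTECTION_VIOLATION  [4 reads]
#3 VA=0xB034301B09B (w,kernel):
  lvl0: tbl 0x31, slot 22 ⇒ 0x51007 (P1/RW1/US1/PS0)
  lvl1: tbl 0x51, slot 13 ⇒ 0x53007 (P1/RW1/US1/PS0)
  lvl2: tbl 0x53, slot 24 ⇒ 0x54007 (P1/RW1/US1/PS0)
  lvl3: tbl 0x54, slot 27 ⇒ 0x2F004 (P0/RW0/US1/PS0)
  ✗ PAGE_NOT_PRESENT  [4 reads]
#4 VA=0x502816287 (w,user):
  lvl0: tbl 0x31, slot 0 ⇒ 0x58007 (P1/RW1/US1/PS0)
  lvl1: tbl 0x58, slot 20 ⇒ 0x59007 (P1/RW1/US1/PS0)
  lvl2: tbl 0x59, slot 20 ⇒ 0x5B007 (P1/RW1/US1/PS0)
  lvl3: tbl 0x5B, slot 22 ⇒ 0x5C003 (P1/RW1/US0/PS0)
  ✗ PROTECTION_VIOLATION  [4 reads]
#5 VA=0x8814140D0FF (r,kernel):
  lvl0: tbl 0x31, slot 17 ⇒ 0x60007 (P1/RW1/US1/PS0)
  lvl1: tbl 0x60, slot 5 ⇒ 0x63007 (P1/RW1/US1/PS0)
  lvl2: tbl 0x63, slot 10 ⇒ 0x66007 (P1/RW1/US1/PS0)
  lvl3: tbl 0x66, slot 13 ⇒ 0x67007 (P1/RW1/US1/PS0)
  ⇒ phys 0x670FF  [4 reads]
#6 VA=0x98782A1CEFF (w,kernel):
  lvl0: tbl 0x31, slot 19 ⇒ 0x68007 (P1/RW1/US1/PS0)
  lvl1: tbl 0x68, slot 30 ⇒ 0x69007 (P1/RW1/US1/PS0)
  lvl2: tbl 0x69, slot 21 ⇒ 0x6C007 (P1/RW1/US1/PS0)
  lvl3: tbl 0x6C, slot 28 ⇒ 0x6F007 (P1/RW1/US1/PS0)
  ⇒ phys 0x6FEFF  [4 reads]

TLB: [["0xA054260C", "0x3D"], ["0x8814140D", "0x67"], ["0x98782A1C", "0x6F"]]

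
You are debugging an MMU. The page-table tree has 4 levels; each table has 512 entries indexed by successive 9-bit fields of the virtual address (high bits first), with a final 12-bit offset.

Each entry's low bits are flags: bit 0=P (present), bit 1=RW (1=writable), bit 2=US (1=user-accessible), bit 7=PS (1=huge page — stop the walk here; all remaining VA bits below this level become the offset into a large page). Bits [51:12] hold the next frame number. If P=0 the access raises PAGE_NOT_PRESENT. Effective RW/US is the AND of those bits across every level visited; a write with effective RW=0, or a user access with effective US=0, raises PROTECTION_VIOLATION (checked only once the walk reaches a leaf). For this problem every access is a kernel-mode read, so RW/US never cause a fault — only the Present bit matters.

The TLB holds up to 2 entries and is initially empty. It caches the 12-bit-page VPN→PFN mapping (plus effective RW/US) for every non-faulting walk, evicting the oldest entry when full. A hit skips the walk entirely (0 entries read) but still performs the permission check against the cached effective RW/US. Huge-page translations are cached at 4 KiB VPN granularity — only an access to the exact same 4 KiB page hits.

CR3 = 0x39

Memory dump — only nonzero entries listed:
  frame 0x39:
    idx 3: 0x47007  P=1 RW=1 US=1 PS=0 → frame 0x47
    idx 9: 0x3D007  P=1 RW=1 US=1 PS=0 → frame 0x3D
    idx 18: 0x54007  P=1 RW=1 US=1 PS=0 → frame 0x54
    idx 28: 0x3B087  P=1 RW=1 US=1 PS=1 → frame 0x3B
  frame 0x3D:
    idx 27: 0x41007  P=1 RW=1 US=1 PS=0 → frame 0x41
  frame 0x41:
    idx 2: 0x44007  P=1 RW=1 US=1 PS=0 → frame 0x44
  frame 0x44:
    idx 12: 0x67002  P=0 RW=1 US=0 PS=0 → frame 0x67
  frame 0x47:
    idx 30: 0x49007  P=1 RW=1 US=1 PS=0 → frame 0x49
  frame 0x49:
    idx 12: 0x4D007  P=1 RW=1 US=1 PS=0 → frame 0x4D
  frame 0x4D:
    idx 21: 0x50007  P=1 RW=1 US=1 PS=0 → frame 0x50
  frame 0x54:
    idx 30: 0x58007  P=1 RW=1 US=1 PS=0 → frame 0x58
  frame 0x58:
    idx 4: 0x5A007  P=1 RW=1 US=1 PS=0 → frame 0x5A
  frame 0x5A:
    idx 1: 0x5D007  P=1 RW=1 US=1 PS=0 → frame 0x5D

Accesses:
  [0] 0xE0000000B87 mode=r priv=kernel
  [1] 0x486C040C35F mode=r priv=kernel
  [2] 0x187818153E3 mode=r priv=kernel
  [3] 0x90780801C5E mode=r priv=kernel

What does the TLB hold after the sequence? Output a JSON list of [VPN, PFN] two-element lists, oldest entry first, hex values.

Per-access translation:
#0 VA=0xE0000000B87 (r,kernel):
  L0 @0x39[28] → 0x3B087  P=1,RW=1,US=1,PS=1
  ✓ 0x3BB87 (huge @L0)  — 1 lookups
#1 VA=0x486C040C35F (r,kernel):
  L0 @0x39[9] → 0x3D007  P=1,RW=1,US=1,PS=0
  L1 @0x3D[27] → 0x41007  P=1,RW=1,US=1,PS=0
  L2 @0x41[2] → 0x44007  P=1,RW=1,US=1,PS=0
  L3 @0x44[12] → 0x67002  P=0,RW=1,US=0,PS=0
  ⇒ fault: PAGE_NOT_PRESENT  — 4 lookups
#2 VA=0x187818153E3 (r,kernel):
  L0 @0x39[3] → 0x47007  P=1,RW=1,US=1,PS=0
  L1 @0x47[30] → 0x49007  P=1,RW=1,US=1,PS=0
  L2 @0x49[12] → 0x4D007  P=1,RW=1,US=1,PS=0
  L3 @0x4D[21] → 0x50007  P=1,RW=1,US=1,PS=0
  ✓ 0x503E3  — 4 lookups
#3 VA=0x90780801C5E (r,kernel):
  L0 @0x39[18] → 0x54007  P=1,RW=1,US=1,PS=0
  L1 @0x54[30] → 0x58007  P=1,RW=1,US=1,PS=0
  L2 @0x58[4] → 0x5A007  P=1,RW=1,US=1,PS=0
  L3 @0x5A[1] → 0x5D007  P=1,RW=1,US=1,PS=0
  ✓ 0x5DC5E  — 4 lookups

TLB: [["0x18781815", "0x50"], ["0x90780801", "0x5D"]]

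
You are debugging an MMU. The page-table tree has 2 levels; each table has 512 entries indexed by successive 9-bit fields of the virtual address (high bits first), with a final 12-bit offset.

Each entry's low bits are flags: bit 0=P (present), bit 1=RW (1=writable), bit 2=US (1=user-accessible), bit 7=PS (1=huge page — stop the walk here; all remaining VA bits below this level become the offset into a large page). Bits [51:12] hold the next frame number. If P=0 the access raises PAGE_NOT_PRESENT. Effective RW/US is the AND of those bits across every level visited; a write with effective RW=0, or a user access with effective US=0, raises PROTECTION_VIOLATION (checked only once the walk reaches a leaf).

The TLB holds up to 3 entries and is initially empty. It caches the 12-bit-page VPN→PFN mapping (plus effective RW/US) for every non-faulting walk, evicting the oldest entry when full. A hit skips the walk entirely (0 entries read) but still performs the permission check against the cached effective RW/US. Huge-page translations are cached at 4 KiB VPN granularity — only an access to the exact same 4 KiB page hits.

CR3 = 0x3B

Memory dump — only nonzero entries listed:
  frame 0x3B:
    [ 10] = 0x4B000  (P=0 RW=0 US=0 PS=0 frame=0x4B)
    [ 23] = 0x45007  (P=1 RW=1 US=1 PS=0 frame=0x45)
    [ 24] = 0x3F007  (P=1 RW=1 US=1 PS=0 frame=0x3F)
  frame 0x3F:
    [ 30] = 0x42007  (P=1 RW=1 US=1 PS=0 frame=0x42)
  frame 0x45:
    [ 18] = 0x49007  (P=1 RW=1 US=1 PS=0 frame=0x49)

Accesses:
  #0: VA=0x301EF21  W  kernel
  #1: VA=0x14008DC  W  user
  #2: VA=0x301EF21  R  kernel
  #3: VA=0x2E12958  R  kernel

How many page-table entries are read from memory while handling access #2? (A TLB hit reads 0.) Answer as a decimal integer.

Per-access translation:
#0 VA=0x301EF21 (w,kernel):
  L0 @0x3B[24] → 0x3F007  P=1,RW=1,US=1,PS=0
  L1 @0x3F[30] → 0x42007  P=1,RW=1,US=1,PS=0
  ⇒ phys 0x42F21  [2 reads]
#1 VA=0x14008DC (w,user):
  L0 @0x3B[10] → 0x4B000  P=0,RW=0,US=0,PS=0
  ✗ PAGE_NOT_PRESENT  [1 reads]
#2 VA=0x301EF21 (r,kernel):
  TLB hit vpn=0x301E → PA=0x42F21
#3 VA=0x2E12958 (r,kernel):
  L0 @0x3B[23] → 0x45007  P=1,RW=1,US=1,PS=0
  L1 @0x45[18] → 0x49007  P=1,RW=1,US=1,PS=0
  ⇒ phys 0x49958  [2 reads]

Entries read for #2: 0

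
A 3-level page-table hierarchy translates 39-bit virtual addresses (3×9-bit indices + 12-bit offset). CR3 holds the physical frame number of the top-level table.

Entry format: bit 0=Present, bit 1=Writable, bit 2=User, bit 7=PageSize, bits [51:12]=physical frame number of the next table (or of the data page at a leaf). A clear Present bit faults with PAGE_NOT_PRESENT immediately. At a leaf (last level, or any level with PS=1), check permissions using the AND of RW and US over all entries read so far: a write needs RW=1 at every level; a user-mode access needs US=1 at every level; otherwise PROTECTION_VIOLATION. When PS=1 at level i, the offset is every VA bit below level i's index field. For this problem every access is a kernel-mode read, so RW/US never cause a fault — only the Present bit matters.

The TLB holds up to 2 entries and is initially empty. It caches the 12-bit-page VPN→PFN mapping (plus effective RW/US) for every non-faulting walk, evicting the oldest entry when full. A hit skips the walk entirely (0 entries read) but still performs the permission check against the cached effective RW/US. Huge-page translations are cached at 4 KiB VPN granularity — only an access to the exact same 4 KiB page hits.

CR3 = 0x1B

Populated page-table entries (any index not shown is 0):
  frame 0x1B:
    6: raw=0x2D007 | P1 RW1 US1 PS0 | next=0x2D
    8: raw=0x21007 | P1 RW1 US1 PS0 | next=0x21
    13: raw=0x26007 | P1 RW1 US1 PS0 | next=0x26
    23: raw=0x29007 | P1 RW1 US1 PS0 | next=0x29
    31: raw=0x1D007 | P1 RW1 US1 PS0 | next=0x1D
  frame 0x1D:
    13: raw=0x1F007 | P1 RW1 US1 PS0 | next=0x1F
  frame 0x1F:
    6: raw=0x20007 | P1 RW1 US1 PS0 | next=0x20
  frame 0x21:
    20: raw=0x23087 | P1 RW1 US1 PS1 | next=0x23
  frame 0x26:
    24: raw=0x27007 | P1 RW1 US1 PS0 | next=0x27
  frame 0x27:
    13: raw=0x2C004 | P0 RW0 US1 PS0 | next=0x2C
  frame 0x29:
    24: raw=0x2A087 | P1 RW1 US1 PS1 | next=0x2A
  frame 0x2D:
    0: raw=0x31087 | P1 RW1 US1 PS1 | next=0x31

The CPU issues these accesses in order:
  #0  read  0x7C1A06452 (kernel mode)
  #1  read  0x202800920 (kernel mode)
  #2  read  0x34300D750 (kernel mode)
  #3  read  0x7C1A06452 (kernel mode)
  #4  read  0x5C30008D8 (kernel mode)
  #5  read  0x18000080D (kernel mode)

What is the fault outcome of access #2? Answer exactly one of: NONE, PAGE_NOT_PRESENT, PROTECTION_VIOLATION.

Walk each access:
#0 VA=0x7C1A06452 (r,kernel):
  [0] read 0x1B idx=31: raw=0x1D007 flags P=1 W=1 U=1 S=0
  [1] read 0x1D idx=13: raw=0x1F007 flags P=1 W=1 U=1 S=0
  [2] read 0x1F idx=6: raw=0x20007 flags P=1 W=1 U=1 S=0
  ✓ 0x20452  — 3 lookups
#1 VA=0x202800920 (r,kernel):
  [0] read 0x1B idx=8: raw=0x21007 flags P=1 W=1 U=1 S=0
  [1] read 0x21 idx=20: raw=0x23087 flags P=1 W=1 U=1 S=1
  ✓ 0x23920 (huge @L1)  — 2 lookups
#2 VA=0x34300D750 (r,kernel):
  [0] read 0x1B idx=13: raw=0x26007 flags P=1 W=1 U=1 S=0
  [1] read 0x26 idx=24: raw=0x27007 flags P=1 W=1 U=1 S=0
  [2] read 0x27 idx=13: raw=0x2C004 flags P=0 W=0 U=1 S=0
  ✗ PAGE_NOT_PRESENT  [3 reads]
#3 VA=0x7C1A06452 (r,kernel):
  TLB hit vpn=0x7C1A06 → PA=0x20452
#4 VA=0x5C30008D8 (r,kernel):
  [0] read 0x1B idx=23: raw=0x29007 flags P=1 W=1 U=1 S=0
  [1] read 0x29 idx=24: raw=0x2A087 flags P=1 W=1 U=1 S=1
  ✓ 0x2A8D8 (huge @L1)  — 2 lookups
#5 VA=0x18000080D (r,kernel):
  [0] read 0x1B idx=6: raw=0x2D007 flags P=1 W=1 U=1 S=0
  [1] read 0x2D idx=0: raw=0x31087 flags P=1 W=1 U=1 S=1
  ✓ 0x3180D (huge @L1)  — 2 lookups

Access #2 fault: PAGE_NOT_PRESENT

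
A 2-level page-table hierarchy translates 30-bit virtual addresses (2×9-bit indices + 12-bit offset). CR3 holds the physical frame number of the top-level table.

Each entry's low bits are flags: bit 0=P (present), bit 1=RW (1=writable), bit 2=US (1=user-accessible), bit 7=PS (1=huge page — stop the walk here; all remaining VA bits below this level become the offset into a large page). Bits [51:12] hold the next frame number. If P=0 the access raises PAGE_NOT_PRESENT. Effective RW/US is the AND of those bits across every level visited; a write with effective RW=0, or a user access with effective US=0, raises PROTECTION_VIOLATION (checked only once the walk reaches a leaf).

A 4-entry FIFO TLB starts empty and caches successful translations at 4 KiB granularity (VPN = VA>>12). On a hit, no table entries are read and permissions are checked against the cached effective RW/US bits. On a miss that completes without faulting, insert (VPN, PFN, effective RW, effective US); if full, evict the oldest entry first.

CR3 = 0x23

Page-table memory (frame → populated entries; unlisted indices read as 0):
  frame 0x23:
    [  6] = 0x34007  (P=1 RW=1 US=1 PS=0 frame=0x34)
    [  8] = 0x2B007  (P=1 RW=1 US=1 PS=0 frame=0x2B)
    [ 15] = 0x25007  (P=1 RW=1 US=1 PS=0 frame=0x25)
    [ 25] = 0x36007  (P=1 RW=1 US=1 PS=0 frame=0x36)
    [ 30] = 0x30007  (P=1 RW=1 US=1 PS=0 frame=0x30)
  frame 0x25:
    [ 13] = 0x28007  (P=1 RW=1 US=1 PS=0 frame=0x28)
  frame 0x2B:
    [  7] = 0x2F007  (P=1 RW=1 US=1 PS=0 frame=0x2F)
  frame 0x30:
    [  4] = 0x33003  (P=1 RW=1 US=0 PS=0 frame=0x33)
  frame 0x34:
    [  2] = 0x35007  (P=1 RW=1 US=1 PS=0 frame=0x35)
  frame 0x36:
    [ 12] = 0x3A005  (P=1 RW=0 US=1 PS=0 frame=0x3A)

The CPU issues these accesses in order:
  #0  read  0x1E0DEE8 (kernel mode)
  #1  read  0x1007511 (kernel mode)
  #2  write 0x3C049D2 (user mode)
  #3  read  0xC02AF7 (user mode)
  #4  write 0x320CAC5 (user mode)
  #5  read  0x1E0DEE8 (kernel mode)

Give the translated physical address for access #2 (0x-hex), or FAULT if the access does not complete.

Trace:
#0 VA=0x1E0DEE8 (r,kernel):
  L0: frame=0x23 idx=15 entry=0x25007 [P=1 RW=1 US=1 PS=0]
  L1: frame=0x25 idx=13 entry=0x28007 [P=1 RW=1 US=1 PS=0]
  ✓ 0x28EE8  — 2 lookups
#1 VA=0x1007511 (r,kernel):
  L0: frame=0x23 idx=8 entry=0x2B007 [P=1 RW=1 US=1 PS=0]
  L1: frame=0x2B idx=7 entry=0x2F007 [P=1 RW=1 US=1 PS=0]
  ✓ 0x2F511  — 2 lookups
#2 VA=0x3C049D2 (w,user):
  L0: frame=0x23 idx=30 entry=0x30007 [P=1 RW=1 US=1 PS=0]
  L1: frame=0x30 idx=4 entry=0x33003 [P=1 RW=1 US=0 PS=0]
  ⇒ fault: PROTECTION_VIOLATION  — 2 lookups
#3 VA=0xC02AF7 (r,user):
  L0: frame=0x23 idx=6 entry=0x34007 [P=1 RW=1 US=1 PS=0]
  L1: frame=0x34 idx=2 entry=0x35007 [P=1 RW=1 US=1 PS=0]
  ✓ 0x35AF7  — 2 lookups
#4 VA=0x320CAC5 (w,user):
  L0: frame=0x23 idx=25 entry=0x36007 [P=1 RW=1 US=1 PS=0]
  L1: frame=0x36 idx=12 entry=0x3A005 [P=1 RW=0 US=1 PS=0]
  ⇒ fault: PROTECTION_VIOLATION  — 2 lookups
#5 VA=0x1E0DEE8 (r,kernel):
  TLB hit vpn=0x1E0D → PA=0x28EE8

Access #2 PA: FAULT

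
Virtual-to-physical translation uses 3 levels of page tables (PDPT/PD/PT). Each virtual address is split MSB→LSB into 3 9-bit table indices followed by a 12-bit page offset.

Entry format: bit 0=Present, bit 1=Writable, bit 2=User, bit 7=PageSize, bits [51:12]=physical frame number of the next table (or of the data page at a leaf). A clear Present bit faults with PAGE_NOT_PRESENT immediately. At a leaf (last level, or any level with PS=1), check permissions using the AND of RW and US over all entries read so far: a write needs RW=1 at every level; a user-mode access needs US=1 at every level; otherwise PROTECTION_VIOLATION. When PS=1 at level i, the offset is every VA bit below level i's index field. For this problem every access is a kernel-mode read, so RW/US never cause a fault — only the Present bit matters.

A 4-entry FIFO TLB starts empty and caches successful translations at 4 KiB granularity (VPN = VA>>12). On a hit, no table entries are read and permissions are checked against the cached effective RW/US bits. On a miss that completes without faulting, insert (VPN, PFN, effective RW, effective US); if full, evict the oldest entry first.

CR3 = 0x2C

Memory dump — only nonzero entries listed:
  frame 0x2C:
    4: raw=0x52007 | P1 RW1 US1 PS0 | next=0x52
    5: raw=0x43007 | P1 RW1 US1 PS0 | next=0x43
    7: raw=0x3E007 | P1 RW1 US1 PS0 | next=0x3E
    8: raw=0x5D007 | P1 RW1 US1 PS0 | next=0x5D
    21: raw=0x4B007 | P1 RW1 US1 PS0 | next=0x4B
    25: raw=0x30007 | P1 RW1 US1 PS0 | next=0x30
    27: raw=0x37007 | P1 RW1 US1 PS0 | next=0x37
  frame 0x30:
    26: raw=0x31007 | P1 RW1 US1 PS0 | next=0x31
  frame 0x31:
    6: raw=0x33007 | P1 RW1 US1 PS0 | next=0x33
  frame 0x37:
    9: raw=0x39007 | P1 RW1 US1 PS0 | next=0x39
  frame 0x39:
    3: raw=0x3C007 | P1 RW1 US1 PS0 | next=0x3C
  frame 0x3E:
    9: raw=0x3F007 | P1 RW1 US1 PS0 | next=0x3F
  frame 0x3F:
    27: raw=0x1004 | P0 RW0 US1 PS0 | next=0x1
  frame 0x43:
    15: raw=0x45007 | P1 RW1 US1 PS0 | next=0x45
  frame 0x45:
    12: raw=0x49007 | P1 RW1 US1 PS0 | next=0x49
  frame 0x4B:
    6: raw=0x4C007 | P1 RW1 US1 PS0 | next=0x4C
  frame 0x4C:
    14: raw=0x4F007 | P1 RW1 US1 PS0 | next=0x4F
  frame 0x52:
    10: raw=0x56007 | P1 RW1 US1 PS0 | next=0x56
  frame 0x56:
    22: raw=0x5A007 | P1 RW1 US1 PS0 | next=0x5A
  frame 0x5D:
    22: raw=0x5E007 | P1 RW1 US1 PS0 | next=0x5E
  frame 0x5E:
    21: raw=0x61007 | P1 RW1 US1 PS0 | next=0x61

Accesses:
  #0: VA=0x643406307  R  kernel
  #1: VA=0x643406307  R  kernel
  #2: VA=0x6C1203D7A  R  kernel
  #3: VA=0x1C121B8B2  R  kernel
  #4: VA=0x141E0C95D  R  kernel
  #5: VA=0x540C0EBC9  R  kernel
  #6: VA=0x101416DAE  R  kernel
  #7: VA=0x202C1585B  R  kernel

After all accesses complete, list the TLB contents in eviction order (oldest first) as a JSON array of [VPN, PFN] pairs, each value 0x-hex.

Walk each access:
#0 VA=0x643406307 (r,kernel):
  L0: frame=0x2C idx=25 entry=0x30007 [P=1 RW=1 US=1 PS=0]
  L1: frame=0x30 idx=26 entry=0x31007 [P=1 RW=1 US=1 PS=0]
  L2: frame=0x31 idx=6 entry=0x33007 [P=1 RW=1 US=1 PS=0]
  → PA=0x33307  (3 entries read)
#1 VA=0x643406307 (r,kernel):
  TLB hit vpn=0x643406 → PA=0x33307
#2 VA=0x6C1203D7A (r,kernel):
  L0: frame=0x2C idx=27 entry=0x37007 [P=1 RW=1 US=1 PS=0]
  L1: frame=0x37 idx=9 entry=0x39007 [P=1 RW=1 US=1 PS=0]
  L2: frame=0x39 idx=3 entry=0x3C007 [P=1 RW=1 US=1 PS=0]
  → PA=0x3CD7A  (3 entries read)
#3 VA=0x1C121B8B2 (r,kernel):
  L0: frame=0x2C idx=7 entry=0x3E007 [P=1 RW=1 US=1 PS=0]
  L1: frame=0x3E idx=9 entry=0x3F007 [P=1 RW=1 US=1 PS=0]
  L2: frame=0x3F idx=27 entry=0x1004 [P=0 RW=0 US=1 PS=0]
  ⇒ fault: PAGE_NOT_PRESENT  — 3 lookups
#4 VA=0x141E0C95D (r,kernel):
  L0: frame=0x2C idx=5 entry=0x43007 [P=1 RW=1 US=1 PS=0]
  L1: frame=0x43 idx=15 entry=0x45007 [P=1 RW=1 US=1 PS=0]
  L2: frame=0x45 idx=12 entry=0x49007 [P=1 RW=1 US=1 PS=0]
  → PA=0x4995D  (3 entries read)
#5 VA=0x540C0EBC9 (r,kernel):
  L0: frame=0x2C idx=21 entry=0x4B007 [P=1 RW=1 US=1 PS=0]
  L1: frame=0x4B idx=6 entry=0x4C007 [P=1 RW=1 US=1 PS=0]
  L2: frame=0x4C idx=14 entry=0x4F007 [P=1 RW=1 US=1 PS=0]
  → PA=0x4FBC9  (3 entries read)
#6 VA=0x101416DAE (r,kernel):
  L0: frame=0x2C idx=4 entry=0x52007 [P=1 RW=1 US=1 PS=0]
  L1: frame=0x52 idx=10 entry=0x56007 [P=1 RW=1 US=1 PS=0]
  L2: frame=0x56 idx=22 entry=0x5A007 [P=1 RW=1 US=1 PS=0]
  → PA=0x5ADAE  (3 entries read)
#7 VA=0x202C1585B (r,kernel):
  L0: frame=0x2C idx=8 entry=0x5D007 [P=1 RW=1 US=1 PS=0]
  L1: frame=0x5D idx=22 entry=0x5E007 [P=1 RW=1 US=1 PS=0]
  L2: frame=0x5E idx=21 entry=0x61007 [P=1 RW=1 US=1 PS=0]
  → PA=0x6185B  (3 entries read)

TLB: [["0x141E0C", "0x49"], ["0x540C0E", "0x4F"], ["0x101416", "0x5A"], ["0x202C15", "0x61"]]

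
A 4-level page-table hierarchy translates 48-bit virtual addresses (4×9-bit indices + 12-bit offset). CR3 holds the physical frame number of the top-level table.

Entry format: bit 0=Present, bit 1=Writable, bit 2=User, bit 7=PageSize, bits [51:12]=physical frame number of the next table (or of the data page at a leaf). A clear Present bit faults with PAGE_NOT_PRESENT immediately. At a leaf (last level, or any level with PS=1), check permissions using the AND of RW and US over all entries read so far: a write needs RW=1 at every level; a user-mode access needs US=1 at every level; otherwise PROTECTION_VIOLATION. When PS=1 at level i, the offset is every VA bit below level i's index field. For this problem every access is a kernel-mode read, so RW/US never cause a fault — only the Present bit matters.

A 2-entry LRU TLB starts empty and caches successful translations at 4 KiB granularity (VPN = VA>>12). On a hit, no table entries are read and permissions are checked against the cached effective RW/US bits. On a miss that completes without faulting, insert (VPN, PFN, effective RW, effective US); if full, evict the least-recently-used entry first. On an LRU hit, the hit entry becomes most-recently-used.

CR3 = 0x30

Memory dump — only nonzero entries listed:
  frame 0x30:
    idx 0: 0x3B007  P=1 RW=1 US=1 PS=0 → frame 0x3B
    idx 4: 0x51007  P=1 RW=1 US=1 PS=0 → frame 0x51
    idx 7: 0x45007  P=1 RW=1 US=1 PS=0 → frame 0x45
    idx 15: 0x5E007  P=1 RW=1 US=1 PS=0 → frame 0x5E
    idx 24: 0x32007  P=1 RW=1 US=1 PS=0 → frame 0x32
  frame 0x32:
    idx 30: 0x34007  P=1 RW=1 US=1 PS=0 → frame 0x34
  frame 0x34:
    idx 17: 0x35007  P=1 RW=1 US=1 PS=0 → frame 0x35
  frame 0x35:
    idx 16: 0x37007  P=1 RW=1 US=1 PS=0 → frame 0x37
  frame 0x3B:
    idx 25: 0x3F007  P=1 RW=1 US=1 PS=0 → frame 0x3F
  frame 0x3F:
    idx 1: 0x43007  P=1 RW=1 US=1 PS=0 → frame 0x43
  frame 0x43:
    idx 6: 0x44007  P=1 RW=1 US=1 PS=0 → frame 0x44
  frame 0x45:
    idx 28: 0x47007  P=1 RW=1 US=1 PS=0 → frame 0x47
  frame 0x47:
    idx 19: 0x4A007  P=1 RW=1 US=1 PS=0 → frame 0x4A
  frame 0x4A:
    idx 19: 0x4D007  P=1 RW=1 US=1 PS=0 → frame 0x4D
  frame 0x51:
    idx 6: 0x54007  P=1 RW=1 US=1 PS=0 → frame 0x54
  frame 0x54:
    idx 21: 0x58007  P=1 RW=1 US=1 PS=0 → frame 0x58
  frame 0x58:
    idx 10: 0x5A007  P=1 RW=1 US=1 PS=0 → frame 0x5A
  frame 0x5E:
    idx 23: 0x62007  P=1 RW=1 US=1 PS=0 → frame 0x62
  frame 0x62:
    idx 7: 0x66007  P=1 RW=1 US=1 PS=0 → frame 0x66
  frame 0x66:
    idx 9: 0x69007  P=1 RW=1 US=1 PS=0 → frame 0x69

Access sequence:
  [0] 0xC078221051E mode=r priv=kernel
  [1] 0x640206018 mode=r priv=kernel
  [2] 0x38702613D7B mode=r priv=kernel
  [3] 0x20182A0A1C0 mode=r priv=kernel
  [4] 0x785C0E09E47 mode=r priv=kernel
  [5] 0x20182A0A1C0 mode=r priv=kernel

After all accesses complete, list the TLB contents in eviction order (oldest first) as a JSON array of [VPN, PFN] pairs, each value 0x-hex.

Per-access translation:
#0 VA=0xC078221051E (r,kernel):
  [0] read 0x30 idx=24: raw=0x32007 flags P=1 W=1 U=1 S=0
  [1] read 0x32 idx=30: raw=0x34007 flags P=1 W=1 U=1 S=0
  [2] read 0x34 idx=17: raw=0x35007 flags P=1 W=1 U=1 S=0
  [3] read 0x35 idx=16: raw=0x37007 flags P=1 W=1 U=1 S=0
  ⇒ phys 0x3751E  [4 reads]
#1 VA=0x640206018 (r,kernel):
  [0] read 0x30 idx=0: raw=0x3B007 flags P=1 W=1 U=1 S=0
  [1] read 0x3B idx=25: raw=0x3F007 flags P=1 W=1 U=1 S=0
  [2] read 0x3F idx=1: raw=0x43007 flags P=1 W=1 U=1 S=0
  [3] read 0x43 idx=6: raw=0x44007 flags P=1 W=1 U=1 S=0
  ⇒ phys 0x44018  [4 reads]
#2 VA=0x38702613D7B (r,kernel):
  [0] read 0x30 idx=7: raw=0x45007 flags P=1 W=1 U=1 S=0
  [1] read 0x45 idx=28: raw=0x47007 flags P=1 W=1 U=1 S=0
  [2] read 0x47 idx=19: raw=0x4A007 flags P=1 W=1 U=1 S=0
  [3] read 0x4A idx=19: raw=0x4D007 flags P=1 W=1 U=1 S=0
  ⇒ phys 0x4DD7B  [4 reads]
#3 VA=0x20182A0A1C0 (r,kernel):
  [0] read 0x30 idx=4: raw=0x51007 flags P=1 W=1 U=1 S=0
  [1] read 0x51 idx=6: raw=0x54007 flags P=1 W=1 U=1 S=0
  [2] read 0x54 idx=21: raw=0x58007 flags P=1 W=1 U=1 S=0
  [3] read 0x58 idx=10: raw=0x5A007 flags P=1 W=1 U=1 S=0
  ⇒ phys 0x5A1C0  [4 reads]
#4 VA=0x785C0E09E47 (r,kernel):
  [0] read 0x30 idx=15: raw=0x5E007 flags P=1 W=1 U=1 S=0
  [1] read 0x5E idx=23: raw=0x62007 flags P=1 W=1 U=1 S=0
  [2] read 0x62 idx=7: raw=0x66007 flags P=1 W=1 U=1 S=0
  [3] read 0x66 idx=9: raw=0x69007 flags P=1 W=1 U=1 S=0
  ⇒ phys 0x69E47  [4 reads]
#5 VA=0x20182A0A1C0 (r,kernel):
  TLB hit vpn=0x20182A0A → PA=0x5A1C0

TLB: [["0x785C0E09", "0x69"], ["0x20182A0A", "0x5A"]]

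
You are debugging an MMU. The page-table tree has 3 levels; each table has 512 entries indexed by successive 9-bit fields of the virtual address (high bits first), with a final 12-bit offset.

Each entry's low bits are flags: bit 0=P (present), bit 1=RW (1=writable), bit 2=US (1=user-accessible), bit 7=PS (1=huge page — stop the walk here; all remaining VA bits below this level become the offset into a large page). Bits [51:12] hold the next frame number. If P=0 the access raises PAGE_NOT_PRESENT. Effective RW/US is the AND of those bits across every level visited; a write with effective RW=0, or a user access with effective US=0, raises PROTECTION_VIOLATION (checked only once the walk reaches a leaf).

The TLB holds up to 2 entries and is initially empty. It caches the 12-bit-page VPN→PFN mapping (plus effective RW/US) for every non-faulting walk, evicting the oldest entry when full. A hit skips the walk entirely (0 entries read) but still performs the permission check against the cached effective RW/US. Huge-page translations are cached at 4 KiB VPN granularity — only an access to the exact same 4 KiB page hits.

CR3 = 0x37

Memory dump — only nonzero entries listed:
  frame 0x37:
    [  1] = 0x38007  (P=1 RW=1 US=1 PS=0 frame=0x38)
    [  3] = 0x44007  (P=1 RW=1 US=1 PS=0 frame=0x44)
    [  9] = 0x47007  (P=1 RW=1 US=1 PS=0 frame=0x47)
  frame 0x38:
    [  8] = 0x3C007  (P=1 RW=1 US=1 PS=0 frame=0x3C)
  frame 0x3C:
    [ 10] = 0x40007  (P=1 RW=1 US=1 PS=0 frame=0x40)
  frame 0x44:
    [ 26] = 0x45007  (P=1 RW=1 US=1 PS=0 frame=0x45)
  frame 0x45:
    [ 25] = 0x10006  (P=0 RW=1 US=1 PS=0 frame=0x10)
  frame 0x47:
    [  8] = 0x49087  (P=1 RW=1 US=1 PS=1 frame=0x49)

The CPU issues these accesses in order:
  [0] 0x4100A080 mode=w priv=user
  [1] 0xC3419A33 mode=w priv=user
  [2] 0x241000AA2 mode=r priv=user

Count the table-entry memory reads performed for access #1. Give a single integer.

Trace:
#0 VA=0x4100A080 (w,user):
  lvl0: tbl 0x37, slot 1 ⇒ 0x38007 (P1/RW1/US1/PS0)
  lvl1: tbl 0x38, slot 8 ⇒ 0x3C007 (P1/RW1/US1/PS0)
  lvl2: tbl 0x3C, slot 10 ⇒ 0x40007 (P1/RW1/US1/PS0)
  ⇒ phys 0x40080  [3 reads]
#1 VA=0xC3419A33 (w,user):
  lvl0: tbl 0x37, slot 3 ⇒ 0x44007 (P1/RW1/US1/PS0)
  lvl1: tbl 0x44, slot 26 ⇒ 0x45007 (P1/RW1/US1/PS0)
  lvl2: tbl 0x45, slot 25 ⇒ 0x10006 (P0/RW1/US1/PS0)
  ⇒ fault: PAGE_NOT_PRESENT  — 3 lookups
#2 VA=0x241000AA2 (r,user):
  lvl0: tbl 0x37, slot 9 ⇒ 0x47007 (P1/RW1/US1/PS0)
  lvl1: tbl 0x47, slot 8 ⇒ 0x49087 (P1/RW1/US1/PS1)
  ⇒ phys 0x49AA2 (huge @L1)  [2 reads]

Entries read for #1: 3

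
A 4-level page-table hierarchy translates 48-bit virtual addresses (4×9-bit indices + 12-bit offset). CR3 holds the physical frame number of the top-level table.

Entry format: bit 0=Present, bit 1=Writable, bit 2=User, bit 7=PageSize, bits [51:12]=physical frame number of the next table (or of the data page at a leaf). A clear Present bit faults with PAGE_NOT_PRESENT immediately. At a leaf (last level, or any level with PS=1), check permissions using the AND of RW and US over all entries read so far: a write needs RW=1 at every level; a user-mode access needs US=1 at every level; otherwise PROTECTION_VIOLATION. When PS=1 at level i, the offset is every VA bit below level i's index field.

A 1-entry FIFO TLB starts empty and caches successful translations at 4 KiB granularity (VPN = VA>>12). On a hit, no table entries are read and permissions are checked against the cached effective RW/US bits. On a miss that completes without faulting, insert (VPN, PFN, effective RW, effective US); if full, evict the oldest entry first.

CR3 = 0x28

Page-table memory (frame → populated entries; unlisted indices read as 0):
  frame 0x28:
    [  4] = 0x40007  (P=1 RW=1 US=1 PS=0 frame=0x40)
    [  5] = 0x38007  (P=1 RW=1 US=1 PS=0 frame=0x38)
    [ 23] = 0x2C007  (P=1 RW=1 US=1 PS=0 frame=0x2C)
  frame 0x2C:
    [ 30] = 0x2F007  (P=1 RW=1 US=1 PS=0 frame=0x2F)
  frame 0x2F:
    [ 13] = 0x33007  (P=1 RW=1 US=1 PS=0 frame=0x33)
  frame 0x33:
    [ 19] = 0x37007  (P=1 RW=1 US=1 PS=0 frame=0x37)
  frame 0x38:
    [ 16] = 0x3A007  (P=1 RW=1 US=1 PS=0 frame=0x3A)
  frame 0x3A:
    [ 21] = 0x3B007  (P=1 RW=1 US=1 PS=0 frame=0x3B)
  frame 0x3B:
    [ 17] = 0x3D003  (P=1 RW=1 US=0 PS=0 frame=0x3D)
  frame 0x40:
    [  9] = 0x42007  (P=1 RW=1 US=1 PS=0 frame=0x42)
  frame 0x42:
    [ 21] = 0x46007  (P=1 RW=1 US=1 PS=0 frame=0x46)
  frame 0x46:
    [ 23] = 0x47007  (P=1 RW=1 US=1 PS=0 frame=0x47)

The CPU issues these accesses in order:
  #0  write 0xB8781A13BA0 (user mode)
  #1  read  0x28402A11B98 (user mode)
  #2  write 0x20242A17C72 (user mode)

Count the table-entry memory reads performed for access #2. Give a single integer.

Per-access translation:
#0 VA=0xB8781A13BA0 (w,user):
  [0] read 0x28 idx=23: raw=0x2C007 flags P=1 W=1 U=1 S=0
  [1] read 0x2C idx=30: raw=0x2F007 flags P=1 W=1 U=1 S=0
  [2] read 0x2F idx=13: raw=0x33007 flags P=1 W=1 U=1 S=0
  [3] read 0x33 idx=19: raw=0x37007 flags P=1 W=1 U=1 S=0
  → PA=0x37BA0  (4 entries read)
#1 VA=0x28402A11B98 (r,user):
  [0] read 0x28 idx=5: raw=0x38007 flags P=1 W=1 U=1 S=0
  [1] read 0x38 idx=16: raw=0x3A007 flags P=1 W=1 U=1 S=0
  [2] read 0x3A idx=21: raw=0x3B007 flags P=1 W=1 U=1 S=0
  [3] read 0x3B idx=17: raw=0x3D003 flags P=1 W=1 U=0 S=0
  ✗ PROTECTION_VIOLATION  [4 reads]
#2 VA=0x20242A17C72 (w,user):
  [0] read 0x28 idx=4: raw=0x40007 flags P=1 W=1 U=1 S=0
  [1] read 0x40 idx=9: raw=0x42007 flags P=1 W=1 U=1 S=0
  [2] read 0x42 idx=21: raw=0x46007 flags P=1 W=1 U=1 S=0
  [3] read 0x46 idx=23: raw=0x47007 flags P=1 W=1 U=1 S=0
  → PA=0x47C72  (4 entries read)

Entries read for #2: 4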